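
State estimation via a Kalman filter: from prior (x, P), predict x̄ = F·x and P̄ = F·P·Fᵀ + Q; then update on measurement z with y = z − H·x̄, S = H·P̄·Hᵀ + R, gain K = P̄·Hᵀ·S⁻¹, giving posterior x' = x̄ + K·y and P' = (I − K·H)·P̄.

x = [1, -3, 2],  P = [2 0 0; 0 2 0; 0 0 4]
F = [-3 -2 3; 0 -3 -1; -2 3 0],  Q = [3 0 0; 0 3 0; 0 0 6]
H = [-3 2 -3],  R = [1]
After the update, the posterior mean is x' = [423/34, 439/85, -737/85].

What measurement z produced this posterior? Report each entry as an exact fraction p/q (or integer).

x̄ = F·x = [9, 7, -11]
P̄ = F·P·Fᵀ + Q = [65 0 0; 0 25 -18; 0 -18 32]
S = H·P̄·Hᵀ + R = [1190]
K = P̄·Hᵀ·S⁻¹ = [-39/238; 52/595; -66/595]
x' − x̄ = [117/34, -156/85, 198/85] = K·y
y = (KᵀK)⁻¹·Kᵀ·(x' − x̄) = [-21]
z = y + H·x̄ = [-21] + [20] = [-1]

z = [-1]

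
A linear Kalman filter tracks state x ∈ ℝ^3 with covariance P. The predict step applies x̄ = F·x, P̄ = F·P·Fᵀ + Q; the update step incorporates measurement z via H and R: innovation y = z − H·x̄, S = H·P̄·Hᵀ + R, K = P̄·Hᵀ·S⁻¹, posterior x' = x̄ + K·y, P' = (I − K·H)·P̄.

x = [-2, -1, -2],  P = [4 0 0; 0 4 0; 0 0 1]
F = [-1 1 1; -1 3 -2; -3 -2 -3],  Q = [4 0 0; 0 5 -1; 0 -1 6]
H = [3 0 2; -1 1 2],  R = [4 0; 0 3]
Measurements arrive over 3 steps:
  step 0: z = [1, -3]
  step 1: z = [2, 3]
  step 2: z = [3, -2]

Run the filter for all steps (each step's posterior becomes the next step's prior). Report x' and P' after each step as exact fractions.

step 0: x' = [6873/6892, 11063/13784, -15449/13784], P' = [11605/3446 81151/6892 -31345/6892; 81151/6892 647437/13784 -242011/13784; -31345/6892 -242011/13784 97045/13784]
step 1: x' = [-509212064/272655865, -1723393404/272655865, 1020685307/272655865], P' = [2648012388/272655865 10588800458/272655865 -4005044824/272655865; 10588800458/272655865 44182132083/272655865 -16549107629/272655865; -4005044824/272655865 -16549107629/272655865 6325862732/272655865]
step 2: x' = [3460502046169/13749266035387, -61306419396386/13749266035387, 15995198554037/13749266035387], P' = [174925512584600/13749266035387 705938421868696/13749266035387 -266347157873038/13749266035387; 705938421868696/13749266035387 2942424696800420/13749266035387 -1102004096482268/13749266035387; -266347157873038/13749266035387 -1102004096482268/13749266035387 419132354984639/13749266035387]

step 0: x̄ = F·x = [-1, 3, 14]
step 0: P̄ = F·P·Fᵀ + Q = [13 14 1; 14 49 -7; 1 -7 67]
step 0: y = z − H·x̄ = [-24, -35]
step 0: S = H·P̄·Hᵀ + R = [401 261; 261 273]
step 0: K = P̄·Hᵀ·S⁻¹ = [1735/6892 -1583/6892; 721/13784 371/13784; 1505/13784 4923/13784]
step 0: x' = x̄ + K·y = [6873/6892, 11063/13784, -15449/13784]
step 0: P' = (I − K·H)·P̄ = [11605/3446 81151/6892 -31345/6892; 81151/6892 647437/13784 -242011/13784; -31345/6892 -242011/13784 97045/13784]
step 1: x̄ = F·x = [-4533/3446, 50341/13784, -17017/13784]
step 1: P̄ = F·P·Fᵀ + Q = [20349/1723 210183/3446 -99749/3446; 210183/3446 8010013/13784 -3667145/13784; -99749/3446 -3667145/13784 1878709/13784]
step 1: y = z − H·x̄ = [57999/6892, 6913/13784]
step 1: S = H·P̄·Hᵀ + R = [1061787/3446 309191/6892; 309191/6892 974933/13784]
step 1: K = P̄·Hᵀ·S⁻¹ = [-16513121/272655865 -23100526/272655865; -332953471/272655865 165038789/272655865; 159147748/272655865 35887553/272655865]
step 1: x' = x̄ + K·y = [-509212064/272655865, -1723393404/272655865, 1020685307/272655865]
step 1: P' = (I − K·H)·P̄ = [2648012388/272655865 10588800458/272655865 -4005044824/272655865; 10588800458/272655865 44182132083/272655865 -16549107629/272655865; -4005044824/272655865 -16549107629/272655865 6325862732/272655865]
step 2: x̄ = F·x = [-193496033/272655865, -6702338762/272655865, 1912367079/272655865]
step 2: P̄ = F·P·Fᵀ + Q = [7980904137/272655865 59633328888/272655865 -27241077511/272655865; 59633328888/272655865 545990240892/272655865 -246887703284/272655865; -27241077511/272655865 -246887703284/272655865 115514846718/272655865]
step 2: y = z − H·x̄ = [-2426278464/272655865, 2138796841/272655865]
step 2: S = H·P̄·Hᵀ + R = [208085217433/272655865 14276944513/272655865; 14276944513/272655865 18995338628/272655865]
step 2: K = P̄·Hᵀ·S⁻¹ = [-1979444498069/13749266035387 -560468820660/13749266035387; -21548231839612/13749266035387 10826027322396/13749266035387; 9805809087541/13749266035387 869257120016/13749266035387]
step 2: x' = x̄ + K·y = [3460502046169/13749266035387, -61306419396386/13749266035387, 15995198554037/13749266035387]
step 2: P' = (I − K·H)·P̄ = [174925512584600/13749266035387 705938421868696/13749266035387 -266347157873038/13749266035387; 705938421868696/13749266035387 2942424696800420/13749266035387 -1102004096482268/13749266035387; -266347157873038/13749266035387 -1102004096482268/13749266035387 419132354984639/13749266035387]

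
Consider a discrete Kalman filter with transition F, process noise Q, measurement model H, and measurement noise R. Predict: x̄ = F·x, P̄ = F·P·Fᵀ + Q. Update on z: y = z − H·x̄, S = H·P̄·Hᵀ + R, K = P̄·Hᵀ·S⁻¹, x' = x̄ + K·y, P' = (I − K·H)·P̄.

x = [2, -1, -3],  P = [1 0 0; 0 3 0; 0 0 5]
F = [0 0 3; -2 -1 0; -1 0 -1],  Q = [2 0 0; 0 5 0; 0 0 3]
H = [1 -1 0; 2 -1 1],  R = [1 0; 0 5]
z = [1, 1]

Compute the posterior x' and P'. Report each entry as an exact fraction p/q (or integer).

x̄ = F·x = [-9, -3, 1]
P̄ = F·P·Fᵀ + Q = [47 0 -15; 0 12 2; -15 2 9]
y = z − H·x̄ = [7, 15]
S = H·P̄·Hᵀ + R = [60 89; 89 150]
K = P̄·Hᵀ·S⁻¹ = [19/1079 557/1079; -70/83 36/83; -503/1079 133/1079]
x' = x̄ + K·y = [-1223/1079, -199/83, -447/1079]
P' = (I − K·H)·P̄ = [5817/1079 446/83 -3051/1079; 446/83 516/83 -196/83; -3051/1079 -196/83 4219/1079]

x' = [-1223/1079, -199/83, -447/1079]
P' = [5817/1079 446/83 -3051/1079; 446/83 516/83 -196/83; -3051/1079 -196/83 4219/1079]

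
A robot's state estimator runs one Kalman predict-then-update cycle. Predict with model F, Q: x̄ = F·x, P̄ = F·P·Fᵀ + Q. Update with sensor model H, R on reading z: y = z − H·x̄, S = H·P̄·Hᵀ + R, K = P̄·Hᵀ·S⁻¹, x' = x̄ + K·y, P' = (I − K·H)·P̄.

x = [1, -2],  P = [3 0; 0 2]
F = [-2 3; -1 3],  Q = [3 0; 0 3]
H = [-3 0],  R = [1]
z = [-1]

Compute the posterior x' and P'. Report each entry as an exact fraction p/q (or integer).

x' = [91/298, -143/149]
P' = [33/298 12/149; 12/149 984/149]

x̄ = F·x = [-8, -7]
P̄ = F·P·Fᵀ + Q = [33 24; 24 24]
y = z − H·x̄ = [-25]
S = H·P̄·Hᵀ + R = [298]
K = P̄·Hᵀ·S⁻¹ = [-99/298; -36/149]
x' = x̄ + K·y = [91/298, -143/149]
P' = (I − K·H)·P̄ = [33/298 12/149; 12/149 984/149]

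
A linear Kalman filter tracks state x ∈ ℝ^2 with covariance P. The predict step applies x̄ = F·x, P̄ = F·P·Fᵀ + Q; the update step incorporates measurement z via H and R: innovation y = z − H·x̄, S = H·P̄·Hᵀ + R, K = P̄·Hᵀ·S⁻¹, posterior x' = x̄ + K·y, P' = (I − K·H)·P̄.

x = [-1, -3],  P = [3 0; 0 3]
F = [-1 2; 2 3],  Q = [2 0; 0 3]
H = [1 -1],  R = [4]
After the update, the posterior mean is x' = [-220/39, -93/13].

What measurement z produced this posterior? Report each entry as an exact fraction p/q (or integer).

z = [1]

x̄ = F·x = [-5, -11]
P̄ = F·P·Fᵀ + Q = [17 12; 12 42]
S = H·P̄·Hᵀ + R = [39]
K = P̄·Hᵀ·S⁻¹ = [5/39; -10/13]
x' − x̄ = [-25/39, 50/13] = K·y
y = (KᵀK)⁻¹·Kᵀ·(x' − x̄) = [-5]
z = y + H·x̄ = [-5] + [6] = [1]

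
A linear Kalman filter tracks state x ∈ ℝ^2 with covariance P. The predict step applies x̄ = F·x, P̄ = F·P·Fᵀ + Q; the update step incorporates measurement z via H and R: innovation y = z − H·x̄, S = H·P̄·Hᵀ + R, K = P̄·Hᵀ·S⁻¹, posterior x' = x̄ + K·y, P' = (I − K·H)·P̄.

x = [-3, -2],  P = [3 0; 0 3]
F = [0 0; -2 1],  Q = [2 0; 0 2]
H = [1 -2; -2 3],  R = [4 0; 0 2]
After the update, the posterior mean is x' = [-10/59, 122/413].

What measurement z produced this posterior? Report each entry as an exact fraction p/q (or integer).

z = [2, 2]

x̄ = F·x = [0, 4]
P̄ = F·P·Fᵀ + Q = [2 0; 0 17]
S = H·P̄·Hᵀ + R = [74 -106; -106 163]
K = P̄·Hᵀ·S⁻¹ = [-7/59 -6/59; -68/413 85/413]
x' − x̄ = [-10/59, -1530/413] = K·y
y = (KᵀK)⁻¹·Kᵀ·(x' − x̄) = [10, -10]
z = y + H·x̄ = [10, -10] + [-8, 12] = [2, 2]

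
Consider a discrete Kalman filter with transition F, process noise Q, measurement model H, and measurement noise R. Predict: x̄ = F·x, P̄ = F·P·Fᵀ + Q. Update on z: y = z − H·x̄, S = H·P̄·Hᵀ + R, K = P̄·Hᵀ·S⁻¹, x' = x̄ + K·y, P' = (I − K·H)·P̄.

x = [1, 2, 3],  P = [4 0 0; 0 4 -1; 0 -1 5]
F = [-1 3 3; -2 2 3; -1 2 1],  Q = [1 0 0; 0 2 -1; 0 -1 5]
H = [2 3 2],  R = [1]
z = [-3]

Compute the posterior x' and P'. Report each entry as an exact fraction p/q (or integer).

x̄ = F·x = [14, 11, 6]
P̄ = F·P·Fᵀ + Q = [68 62 34; 62 67 30; 34 30 26]
y = z − H·x̄ = [-76]
S = H·P̄·Hᵀ + R = [2356]
K = P̄·Hᵀ·S⁻¹ = [195/1178; 385/2356; 105/1178]
x' = x̄ + K·y = [44/31, -44/31, -24/31]
P' = (I − K·H)·P̄ = [2027/589 -2039/1178 -449/589; -2039/1178 9627/2356 -5085/1178; -449/589 -5085/1178 4289/589]

x' = [44/31, -44/31, -24/31]
P' = [2027/589 -2039/1178 -449/589; -2039/1178 9627/2356 -5085/1178; -449/589 -5085/1178 4289/589]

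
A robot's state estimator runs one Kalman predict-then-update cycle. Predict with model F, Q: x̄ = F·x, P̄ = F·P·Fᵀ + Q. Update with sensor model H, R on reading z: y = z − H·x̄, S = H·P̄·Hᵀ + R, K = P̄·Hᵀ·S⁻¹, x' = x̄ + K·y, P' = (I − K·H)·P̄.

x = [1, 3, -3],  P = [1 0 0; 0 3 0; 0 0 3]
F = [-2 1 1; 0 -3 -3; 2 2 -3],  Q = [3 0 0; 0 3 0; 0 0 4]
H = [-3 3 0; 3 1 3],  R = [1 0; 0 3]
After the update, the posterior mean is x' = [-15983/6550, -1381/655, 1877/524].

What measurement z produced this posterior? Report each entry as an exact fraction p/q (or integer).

x̄ = F·x = [-2, 0, 17]
P̄ = F·P·Fᵀ + Q = [13 -18 -7; -18 57 9; -7 9 47]
S = H·P̄·Hᵀ + R = [955 90; 90 420]
K = P̄·Hᵀ·S⁻¹ = [-651/6550 279/13100; 153/655 14/655; 57/2620 317/1048]
x' − x̄ = [-2883/6550, -1381/655, -7031/524] = K·y
y = (KᵀK)⁻¹·Kᵀ·(x' − x̄) = [-5, -44]
z = y + H·x̄ = [-5, -44] + [6, 45] = [1, 1]

z = [1, 1]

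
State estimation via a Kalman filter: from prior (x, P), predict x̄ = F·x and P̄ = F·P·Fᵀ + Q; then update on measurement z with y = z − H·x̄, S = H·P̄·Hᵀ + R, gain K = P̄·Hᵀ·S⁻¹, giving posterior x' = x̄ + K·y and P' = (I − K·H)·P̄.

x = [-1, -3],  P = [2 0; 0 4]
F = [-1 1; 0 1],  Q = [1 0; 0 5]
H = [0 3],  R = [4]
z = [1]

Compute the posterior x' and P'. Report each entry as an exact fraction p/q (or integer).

x̄ = F·x = [-2, -3]
P̄ = F·P·Fᵀ + Q = [7 4; 4 9]
y = z − H·x̄ = [10]
S = H·P̄·Hᵀ + R = [85]
K = P̄·Hᵀ·S⁻¹ = [12/85; 27/85]
x' = x̄ + K·y = [-10/17, 3/17]
P' = (I − K·H)·P̄ = [451/85 16/85; 16/85 36/85]

x' = [-10/17, 3/17]
P' = [451/85 16/85; 16/85 36/85]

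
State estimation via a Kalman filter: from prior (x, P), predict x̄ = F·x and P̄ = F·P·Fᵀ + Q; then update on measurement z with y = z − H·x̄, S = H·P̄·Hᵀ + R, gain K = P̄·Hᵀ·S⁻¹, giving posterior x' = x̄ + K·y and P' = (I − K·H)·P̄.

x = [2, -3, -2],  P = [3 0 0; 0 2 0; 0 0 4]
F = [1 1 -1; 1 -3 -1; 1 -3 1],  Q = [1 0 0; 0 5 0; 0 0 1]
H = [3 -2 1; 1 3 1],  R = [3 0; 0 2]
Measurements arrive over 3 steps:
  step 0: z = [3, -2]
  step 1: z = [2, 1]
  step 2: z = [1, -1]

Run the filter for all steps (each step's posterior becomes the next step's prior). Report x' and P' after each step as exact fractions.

step 0: x' = [1433/3065, -11609/15325, 803/15325], P' = [1855/613 3293/3065 -18476/3065; 3293/3065 8766/15325 -35247/15325; -18476/3065 -35247/15325 202599/15325]
step 1: x' = [-131692579/271114013, -83606397/271114013, 689356843/271114013], P' = [452764199/271114013 145569769/271114013 -760902532/271114013; 145569769/271114013 96390384/271114013 -276957123/271114013; -760902532/271114013 -276957123/271114013 1526471715/271114013]
step 2: x' = [-1890936575578/2506838230643, -1714314432429/2506838230643, 4340274994634/2506838230643], P' = [3671521154089/2506838230643 1157228182071/2506838230643 -6049613963292/2506838230643; 1157228182071/2506838230643 822117399160/2506838230643 -2199784167133/2506838230643; -6049613963292/2506838230643 -2199784167133/2506838230643 12226776361693/2506838230643]

step 0: x̄ = F·x = [1, 13, 9]
step 0: P̄ = F·P·Fᵀ + Q = [10 1 -7; 1 30 17; -7 17 26]
step 0: y = z − H·x̄ = [17, -51]
step 0: S = H·P̄·Hᵀ + R = [117 -128; -128 402]
step 0: K = P̄·Hᵀ·S⁻¹ = [921/3065 339/3065; -1128/15325 3758/15325; -1349/15325 2239/15325]
step 0: x' = x̄ + K·y = [1433/3065, -11609/15325, 803/15325]
step 0: P' = (I − K·H)·P̄ = [1855/613 3293/3065 -18476/3065; 3293/3065 8766/15325 -35247/15325; -18476/3065 -35247/15325 202599/15325]
step 1: x̄ = F·x = [-5247/15325, 41189/15325, 8559/3065]
step 1: P̄ = F·P·Fᵀ + Q = [561249/15325 304012/15325 -71288/3065; 304012/15325 278981/15325 -35224/3065; -71288/3065 -35224/3065 10845/613]
step 1: y = z − H·x̄ = [85974/15325, -29158/3065]
step 1: S = H·P̄·Hᵀ + R = [1401961/15325 161438/3065; 161438/3065 137133/613]
step 1: K = P̄·Hᵀ·S⁻¹ = [102083509/271114013 64285487/271114013; -11009528/271114013 78891899/271114013; -67440545/271114013 -32651093/271114013]
step 1: x' = x̄ + K·y = [-131692579/271114013, -83606397/271114013, 689356843/271114013]
step 1: P' = (I − K·H)·P̄ = [452764199/271114013 145569769/271114013 -760902532/271114013; 145569769/271114013 96390384/271114013 -276957123/271114013; -760902532/271114013 -276957123/271114013 1526471715/271114013]
step 2: x̄ = F·x = [-904655819/271114013, -570230231/271114013, 808483455/271114013]
step 2: P̄ = F·P·Fᵀ + Q = [4713599159/271114013 2366816042/271114013 -2761846698/271114013; 2366816042/271114013 3188963147/271114013 -1079612674/271114013; -2761846698/271114013 -1079612674/271114013 2384382443/271114013]
step 2: y = z − H·x̄ = [1036137553/271114013, 1535749044/271114013]
step 2: S = H·P̄·Hᵀ + R = [17721547505/271114013 1832113866/271114013; 1832113866/271114013 38540404763/271114013]
step 2: K = P̄·Hᵀ·S⁻¹ = [883497711611/2506838230643 546795868505/2506838230643; -124111473080/2506838230643 711898106209/2506838230643; -507499064639/2506838230643 -211095051499/2506838230643]
step 2: x' = x̄ + K·y = [-1890936575578/2506838230643, -1714314432429/2506838230643, 4340274994634/2506838230643]
step 2: P' = (I − K·H)·P̄ = [3671521154089/2506838230643 1157228182071/2506838230643 -6049613963292/2506838230643; 1157228182071/2506838230643 822117399160/2506838230643 -2199784167133/2506838230643; -6049613963292/2506838230643 -2199784167133/2506838230643 12226776361693/2506838230643]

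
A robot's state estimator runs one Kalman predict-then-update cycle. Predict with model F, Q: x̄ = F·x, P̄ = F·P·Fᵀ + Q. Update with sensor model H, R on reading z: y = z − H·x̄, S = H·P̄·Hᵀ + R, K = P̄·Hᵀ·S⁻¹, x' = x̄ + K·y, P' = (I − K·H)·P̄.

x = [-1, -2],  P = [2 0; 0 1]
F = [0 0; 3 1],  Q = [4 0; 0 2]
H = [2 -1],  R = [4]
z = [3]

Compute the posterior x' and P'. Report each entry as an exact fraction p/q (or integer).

x' = [-16/41, -163/41]
P' = [100/41 168/41; 168/41 420/41]

x̄ = F·x = [0, -5]
P̄ = F·P·Fᵀ + Q = [4 0; 0 21]
y = z − H·x̄ = [-2]
S = H·P̄·Hᵀ + R = [41]
K = P̄·Hᵀ·S⁻¹ = [8/41; -21/41]
x' = x̄ + K·y = [-16/41, -163/41]
P' = (I − K·H)·P̄ = [100/41 168/41; 168/41 420/41]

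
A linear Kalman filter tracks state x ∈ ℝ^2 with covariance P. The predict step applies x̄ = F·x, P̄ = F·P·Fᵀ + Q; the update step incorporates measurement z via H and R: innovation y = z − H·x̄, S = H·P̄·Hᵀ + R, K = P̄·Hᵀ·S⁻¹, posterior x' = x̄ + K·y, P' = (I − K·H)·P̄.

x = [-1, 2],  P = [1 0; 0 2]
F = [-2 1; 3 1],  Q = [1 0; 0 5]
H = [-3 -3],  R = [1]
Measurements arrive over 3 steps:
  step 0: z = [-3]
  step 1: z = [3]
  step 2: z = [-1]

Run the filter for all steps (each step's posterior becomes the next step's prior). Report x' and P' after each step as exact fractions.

step 0: x̄ = F·x = [4, -1]
step 0: P̄ = F·P·Fᵀ + Q = [7 -4; -4 16]
step 0: y = z − H·x̄ = [6]
step 0: S = H·P̄·Hᵀ + R = [136]
step 0: K = P̄·Hᵀ·S⁻¹ = [-9/136; -9/34]
step 0: x' = x̄ + K·y = [245/68, -44/17]
step 0: P' = (I − K·H)·P̄ = [871/136 -217/34; -217/34 110/17]
step 1: x̄ = F·x = [-333/34, 559/68]
step 1: P̄ = F·P·Fᵀ + Q = [1993/34 -2607/68; -2607/68 4191/136]
step 1: y = z − H·x̄ = [-117/68]
step 1: S = H·P̄·Hᵀ + R = [15751/136]
step 1: K = P̄·Hᵀ·S⁻¹ = [-8274/15751; 3069/15751]
step 1: x' = x̄ + K·y = [-140031/15751, 124202/15751]
step 1: P' = (I − K·H)·P̄ = [419911/15751 -417153/15751; -417153/15751 416130/15751]
step 2: x̄ = F·x = [404264/15751, -295891/15751]
step 2: P̄ = F·P·Fᵀ + Q = [3780137/15751 -2520489/15751; -2520489/15751 1771166/15751]
step 2: y = z − H·x̄ = [309368/15751]
step 2: S = H·P̄·Hᵀ + R = [4608676/15751]
step 2: K = P̄·Hᵀ·S⁻¹ = [-944736/1152169; 2247969/4608676]
step 2: x' = x̄ + K·y = [11015768/1152169, -10605931/1152169]
step 2: P' = (I − K·H)·P̄ = [49854119/1152169 -49539207/1152169; -49539207/1152169 197407505/4608676]

step 0: x' = [245/68, -44/17], P' = [871/136 -217/34; -217/34 110/17]
step 1: x' = [-140031/15751, 124202/15751], P' = [419911/15751 -417153/15751; -417153/15751 416130/15751]
step 2: x' = [11015768/1152169, -10605931/1152169], P' = [49854119/1152169 -49539207/1152169; -49539207/1152169 197407505/4608676]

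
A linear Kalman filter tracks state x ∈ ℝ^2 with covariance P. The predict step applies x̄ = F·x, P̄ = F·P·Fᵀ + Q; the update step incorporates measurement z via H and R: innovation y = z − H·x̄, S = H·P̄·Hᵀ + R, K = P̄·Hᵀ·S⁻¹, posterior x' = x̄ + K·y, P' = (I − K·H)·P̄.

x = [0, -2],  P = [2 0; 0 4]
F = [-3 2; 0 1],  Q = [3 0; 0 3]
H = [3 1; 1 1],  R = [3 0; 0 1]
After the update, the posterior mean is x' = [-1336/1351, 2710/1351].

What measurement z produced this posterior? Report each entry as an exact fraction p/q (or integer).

x̄ = F·x = [-4, -2]
P̄ = F·P·Fᵀ + Q = [37 8; 8 7]
S = H·P̄·Hᵀ + R = [391 150; 150 61]
K = P̄·Hᵀ·S⁻¹ = [509/1351 -255/1351; -359/1351 1215/1351]
x' − x̄ = [4068/1351, 5412/1351] = K·y
y = (KᵀK)⁻¹·Kᵀ·(x' − x̄) = [12, 8]
z = y + H·x̄ = [12, 8] + [-14, -6] = [-2, 2]

z = [-2, 2]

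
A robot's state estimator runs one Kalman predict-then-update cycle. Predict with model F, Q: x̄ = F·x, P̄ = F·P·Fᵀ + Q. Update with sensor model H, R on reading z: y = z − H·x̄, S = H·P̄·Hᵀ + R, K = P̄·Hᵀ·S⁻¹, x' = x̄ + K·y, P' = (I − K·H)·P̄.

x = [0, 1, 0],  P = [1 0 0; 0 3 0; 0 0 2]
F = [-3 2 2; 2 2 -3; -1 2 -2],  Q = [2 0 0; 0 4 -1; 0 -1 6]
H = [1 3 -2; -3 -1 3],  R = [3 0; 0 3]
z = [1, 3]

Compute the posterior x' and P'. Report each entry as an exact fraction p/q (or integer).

x̄ = F·x = [2, 2, 2]
P̄ = F·P·Fᵀ + Q = [31 -6 7; -6 38 21; 7 21 27]
y = z − H·x̄ = [-3, 5]
S = H·P̄·Hᵀ + R = [168 -15; -15 275]
K = P̄·Hᵀ·S⁻¹ = [-253/9195 -3701/15325; 1253/3065 2738/15325; 997/9195 2264/15325]
x' = x̄ + K·y = [2682/3065, 5109/3065, 7397/3065]
P' = (I − K·H)·P̄ = [691162/45975 95023/15325 775082/45975; 95023/15325 51126/15325 114803/15325; 775082/45975 114803/15325 896677/45975]

x' = [2682/3065, 5109/3065, 7397/3065]
P' = [691162/45975 95023/15325 775082/45975; 95023/15325 51126/15325 114803/15325; 775082/45975 114803/15325 896677/45975]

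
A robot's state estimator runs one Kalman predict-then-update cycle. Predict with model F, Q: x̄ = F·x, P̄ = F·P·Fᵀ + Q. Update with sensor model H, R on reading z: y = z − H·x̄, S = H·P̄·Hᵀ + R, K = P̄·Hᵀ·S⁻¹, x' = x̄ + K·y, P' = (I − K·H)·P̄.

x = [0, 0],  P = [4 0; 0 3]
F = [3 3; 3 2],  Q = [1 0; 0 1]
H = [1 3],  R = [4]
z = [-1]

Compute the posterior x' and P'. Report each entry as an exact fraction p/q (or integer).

x̄ = F·x = [0, 0]
P̄ = F·P·Fᵀ + Q = [64 54; 54 49]
y = z − H·x̄ = [-1]
S = H·P̄·Hᵀ + R = [833]
K = P̄·Hᵀ·S⁻¹ = [226/833; 201/833]
x' = x̄ + K·y = [-226/833, -201/833]
P' = (I − K·H)·P̄ = [2236/833 -444/833; -444/833 416/833]

x' = [-226/833, -201/833]
P' = [2236/833 -444/833; -444/833 416/833]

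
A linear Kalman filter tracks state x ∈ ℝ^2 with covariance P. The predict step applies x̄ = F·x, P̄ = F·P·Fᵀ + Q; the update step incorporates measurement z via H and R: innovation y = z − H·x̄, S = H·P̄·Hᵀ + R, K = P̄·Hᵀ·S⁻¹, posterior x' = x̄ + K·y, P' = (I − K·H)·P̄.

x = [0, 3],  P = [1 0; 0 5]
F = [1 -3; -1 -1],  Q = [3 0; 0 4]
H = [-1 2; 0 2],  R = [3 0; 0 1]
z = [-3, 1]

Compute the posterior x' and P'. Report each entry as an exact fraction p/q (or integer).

x' = [223/74, 14/37]
P' = [539/148 35/74; 35/74 9/37]

x̄ = F·x = [-9, -3]
P̄ = F·P·Fᵀ + Q = [49 14; 14 10]
y = z − H·x̄ = [-6, 7]
S = H·P̄·Hᵀ + R = [36 12; 12 41]
K = P̄·Hᵀ·S⁻¹ = [-133/148 35/37; 1/222 18/37]
x' = x̄ + K·y = [223/74, 14/37]
P' = (I − K·H)·P̄ = [539/148 35/74; 35/74 9/37]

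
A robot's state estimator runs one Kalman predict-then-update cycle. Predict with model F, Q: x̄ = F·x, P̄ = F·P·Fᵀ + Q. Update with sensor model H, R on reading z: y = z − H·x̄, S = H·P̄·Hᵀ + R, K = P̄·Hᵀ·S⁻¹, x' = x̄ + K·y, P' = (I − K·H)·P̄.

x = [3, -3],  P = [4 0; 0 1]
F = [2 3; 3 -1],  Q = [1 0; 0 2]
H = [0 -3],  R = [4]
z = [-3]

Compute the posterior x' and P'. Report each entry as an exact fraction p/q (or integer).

x' = [-3144/355, 399/355]
P' = [5261/355 84/355; 84/355 156/355]

x̄ = F·x = [-3, 12]
P̄ = F·P·Fᵀ + Q = [26 21; 21 39]
y = z − H·x̄ = [33]
S = H·P̄·Hᵀ + R = [355]
K = P̄·Hᵀ·S⁻¹ = [-63/355; -117/355]
x' = x̄ + K·y = [-3144/355, 399/355]
P' = (I − K·H)·P̄ = [5261/355 84/355; 84/355 156/355]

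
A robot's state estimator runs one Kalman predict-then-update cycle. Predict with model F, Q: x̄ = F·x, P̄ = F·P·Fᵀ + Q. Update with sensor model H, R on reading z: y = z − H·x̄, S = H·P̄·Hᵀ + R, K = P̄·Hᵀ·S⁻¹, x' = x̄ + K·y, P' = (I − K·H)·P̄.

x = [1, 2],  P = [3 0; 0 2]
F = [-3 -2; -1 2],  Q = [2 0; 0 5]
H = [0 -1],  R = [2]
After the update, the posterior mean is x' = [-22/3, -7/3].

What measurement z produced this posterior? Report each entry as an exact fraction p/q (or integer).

x̄ = F·x = [-7, 3]
P̄ = F·P·Fᵀ + Q = [37 1; 1 16]
S = H·P̄·Hᵀ + R = [18]
K = P̄·Hᵀ·S⁻¹ = [-1/18; -8/9]
x' − x̄ = [-1/3, -16/3] = K·y
y = (KᵀK)⁻¹·Kᵀ·(x' − x̄) = [6]
z = y + H·x̄ = [6] + [-3] = [3]

z = [3]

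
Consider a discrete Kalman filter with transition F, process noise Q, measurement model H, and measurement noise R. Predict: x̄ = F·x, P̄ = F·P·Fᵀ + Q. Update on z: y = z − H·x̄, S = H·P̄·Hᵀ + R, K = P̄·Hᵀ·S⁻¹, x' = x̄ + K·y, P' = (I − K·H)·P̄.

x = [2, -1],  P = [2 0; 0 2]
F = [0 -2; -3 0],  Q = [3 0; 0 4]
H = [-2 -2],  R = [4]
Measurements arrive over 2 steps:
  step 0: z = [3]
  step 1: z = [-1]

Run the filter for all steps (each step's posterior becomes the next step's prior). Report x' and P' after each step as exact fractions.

step 0: x' = [191/68, -149/34], P' = [253/34 -121/17; -121/17 132/17]
step 1: x' = [12193/1402, -11503/1402], P' = [21333/701 -21627/701; -21627/701 22588/701]

step 0: x̄ = F·x = [2, -6]
step 0: P̄ = F·P·Fᵀ + Q = [11 0; 0 22]
step 0: y = z − H·x̄ = [-5]
step 0: S = H·P̄·Hᵀ + R = [136]
step 0: K = P̄·Hᵀ·S⁻¹ = [-11/68; -11/34]
step 0: x' = x̄ + K·y = [191/68, -149/34]
step 0: P' = (I − K·H)·P̄ = [253/34 -121/17; -121/17 132/17]
step 1: x̄ = F·x = [149/17, -573/68]
step 1: P̄ = F·P·Fᵀ + Q = [579/17 -726/17; -726/17 2413/34]
step 1: y = z − H·x̄ = [-11/34]
step 1: S = H·P̄·Hᵀ + R = [1402/17]
step 1: K = P̄·Hᵀ·S⁻¹ = [147/701; -961/1402]
step 1: x' = x̄ + K·y = [12193/1402, -11503/1402]
step 1: P' = (I − K·H)·P̄ = [21333/701 -21627/701; -21627/701 22588/701]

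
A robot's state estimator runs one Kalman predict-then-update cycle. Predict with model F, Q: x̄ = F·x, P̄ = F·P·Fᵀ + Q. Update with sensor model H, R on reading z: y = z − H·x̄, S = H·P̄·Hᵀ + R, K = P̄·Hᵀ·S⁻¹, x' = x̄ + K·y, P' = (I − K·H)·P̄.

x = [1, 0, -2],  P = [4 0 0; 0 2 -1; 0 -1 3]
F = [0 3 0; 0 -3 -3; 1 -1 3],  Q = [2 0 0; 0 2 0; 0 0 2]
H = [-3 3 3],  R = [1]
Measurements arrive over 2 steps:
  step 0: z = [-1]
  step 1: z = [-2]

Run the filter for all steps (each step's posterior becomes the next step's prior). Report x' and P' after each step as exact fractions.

step 0: x' = [528/973, 5562/973, -5357/973], P' = [2036/973 351/973 1641/973; 351/973 23456/973 -23082/973; 1641/973 -23082/973 24764/973]
step 1: x' = [5522790/10371709, -5220087/10371709, 3790647/10371709], P' = [18589637/10371709 -18425430/10371709 36521598/10371709; -18425430/10371709 217851842/10371709 -236273448/10371709; 36521598/10371709 -236273448/10371709 273450057/10371709]

step 0: x̄ = F·x = [0, 6, -5]
step 0: P̄ = F·P·Fᵀ + Q = [20 -9 -15; -9 29 -15; -15 -15 41]
step 0: y = z − H·x̄ = [-4]
step 0: S = H·P̄·Hᵀ + R = [973]
step 0: K = P̄·Hᵀ·S⁻¹ = [-132/973; 69/973; 123/973]
step 0: x' = x̄ + K·y = [528/973, 5562/973, -5357/973]
step 0: P' = (I − K·H)·P̄ = [2036/973 351/973 1641/973; 351/973 23456/973 -23082/973; 1641/973 -23082/973 24764/973]
step 1: x̄ = F·x = [16686/973, -615/973, -3015/139]
step 1: P̄ = F·P·Fᵀ + Q = [213050/973 -3366/973 -39579/139; -3366/973 20450/973 -2856/139; -39579/139 -2856/139 56850/139]
step 1: y = z − H·x̄ = [113272/973]
step 1: S = H·P̄·Hᵀ + R = [10371709/973]
step 1: K = P̄·Hᵀ·S⁻¹ = [-1480407/10371709; 11472/10371709; 1965033/10371709]
step 1: x' = x̄ + K·y = [5522790/10371709, -5220087/10371709, 3790647/10371709]
step 1: P' = (I − K·H)·P̄ = [18589637/10371709 -18425430/10371709 36521598/10371709; -18425430/10371709 217851842/10371709 -236273448/10371709; 36521598/10371709 -236273448/10371709 273450057/10371709]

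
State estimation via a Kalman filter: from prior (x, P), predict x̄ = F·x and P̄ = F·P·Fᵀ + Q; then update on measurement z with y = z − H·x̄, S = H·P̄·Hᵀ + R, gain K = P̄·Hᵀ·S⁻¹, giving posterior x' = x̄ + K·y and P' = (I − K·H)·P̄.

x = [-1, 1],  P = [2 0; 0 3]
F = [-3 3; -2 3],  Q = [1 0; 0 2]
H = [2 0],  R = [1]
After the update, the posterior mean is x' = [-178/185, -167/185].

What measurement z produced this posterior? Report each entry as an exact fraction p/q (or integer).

z = [-2]

x̄ = F·x = [6, 5]
P̄ = F·P·Fᵀ + Q = [46 39; 39 37]
S = H·P̄·Hᵀ + R = [185]
K = P̄·Hᵀ·S⁻¹ = [92/185; 78/185]
x' − x̄ = [-1288/185, -1092/185] = K·y
y = (KᵀK)⁻¹·Kᵀ·(x' − x̄) = [-14]
z = y + H·x̄ = [-14] + [12] = [-2]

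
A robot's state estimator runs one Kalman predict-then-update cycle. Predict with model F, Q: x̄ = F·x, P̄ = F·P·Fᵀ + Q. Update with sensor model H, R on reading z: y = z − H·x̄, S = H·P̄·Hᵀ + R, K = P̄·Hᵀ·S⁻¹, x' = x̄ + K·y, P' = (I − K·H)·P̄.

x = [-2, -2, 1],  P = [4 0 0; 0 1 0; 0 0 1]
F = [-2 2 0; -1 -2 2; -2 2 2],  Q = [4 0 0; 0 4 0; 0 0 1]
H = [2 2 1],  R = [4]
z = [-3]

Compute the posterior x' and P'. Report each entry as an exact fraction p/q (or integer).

x' = [-532/111, 184/37, -115/37]
P' = [2216/333 -772/111 56/37; -772/111 336/37 -136/37; 56/37 -136/37 196/37]

x̄ = F·x = [0, 8, 2]
P̄ = F·P·Fᵀ + Q = [24 4 20; 4 16 8; 20 8 25]
y = z − H·x̄ = [-21]
S = H·P̄·Hᵀ + R = [333]
K = P̄·Hᵀ·S⁻¹ = [76/333; 16/111; 9/37]
x' = x̄ + K·y = [-532/111, 184/37, -115/37]
P' = (I − K·H)·P̄ = [2216/333 -772/111 56/37; -772/111 336/37 -136/37; 56/37 -136/37 196/37]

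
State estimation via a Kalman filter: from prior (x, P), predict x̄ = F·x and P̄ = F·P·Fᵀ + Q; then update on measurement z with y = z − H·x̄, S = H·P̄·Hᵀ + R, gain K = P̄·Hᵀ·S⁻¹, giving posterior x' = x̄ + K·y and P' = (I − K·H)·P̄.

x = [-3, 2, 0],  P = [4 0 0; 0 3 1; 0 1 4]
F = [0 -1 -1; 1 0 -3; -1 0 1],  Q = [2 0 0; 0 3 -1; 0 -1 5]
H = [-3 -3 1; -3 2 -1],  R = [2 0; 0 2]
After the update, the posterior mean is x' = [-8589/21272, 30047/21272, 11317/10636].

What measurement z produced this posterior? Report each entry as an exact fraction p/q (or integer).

z = [-2, 3]

x̄ = F·x = [-2, -3, 3]
P̄ = F·P·Fᵀ + Q = [11 15 -5; 15 43 -17; -5 -17 13]
S = H·P̄·Hᵀ + R = [903 -212; -212 144]
K = P̄·Hᵀ·S⁻¹ = [-1441/10636 -7895/42544; -1901/10636 5941/42544; 287/5318 -3037/21272]
x' − x̄ = [33955/21272, 93863/21272, -20591/10636] = K·y
y = (KᵀK)⁻¹·Kᵀ·(x' − x̄) = [-20, 6]
z = y + H·x̄ = [-20, 6] + [18, -3] = [-2, 3]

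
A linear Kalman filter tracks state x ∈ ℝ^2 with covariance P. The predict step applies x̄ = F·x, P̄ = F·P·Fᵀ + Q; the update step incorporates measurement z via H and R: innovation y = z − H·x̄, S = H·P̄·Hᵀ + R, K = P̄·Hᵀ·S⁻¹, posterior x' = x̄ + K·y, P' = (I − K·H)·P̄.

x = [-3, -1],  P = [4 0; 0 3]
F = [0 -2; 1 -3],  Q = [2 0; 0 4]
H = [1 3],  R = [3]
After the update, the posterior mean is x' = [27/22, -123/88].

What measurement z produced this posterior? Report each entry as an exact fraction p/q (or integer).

z = [-3]

x̄ = F·x = [2, 0]
P̄ = F·P·Fᵀ + Q = [14 18; 18 35]
S = H·P̄·Hᵀ + R = [440]
K = P̄·Hᵀ·S⁻¹ = [17/110; 123/440]
x' − x̄ = [-17/22, -123/88] = K·y
y = (KᵀK)⁻¹·Kᵀ·(x' − x̄) = [-5]
z = y + H·x̄ = [-5] + [2] = [-3]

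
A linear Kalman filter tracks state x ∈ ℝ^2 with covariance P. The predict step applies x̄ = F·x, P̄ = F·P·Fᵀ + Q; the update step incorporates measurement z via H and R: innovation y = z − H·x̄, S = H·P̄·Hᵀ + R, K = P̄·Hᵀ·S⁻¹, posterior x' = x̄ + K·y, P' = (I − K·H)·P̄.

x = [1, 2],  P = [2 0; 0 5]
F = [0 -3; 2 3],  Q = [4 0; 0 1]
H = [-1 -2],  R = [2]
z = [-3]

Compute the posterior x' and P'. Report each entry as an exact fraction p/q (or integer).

x̄ = F·x = [-6, 8]
P̄ = F·P·Fᵀ + Q = [49 -45; -45 54]
y = z − H·x̄ = [7]
S = H·P̄·Hᵀ + R = [87]
K = P̄·Hᵀ·S⁻¹ = [41/87; -21/29]
x' = x̄ + K·y = [-235/87, 85/29]
P' = (I − K·H)·P̄ = [2582/87 -444/29; -444/29 243/29]

x' = [-235/87, 85/29]
P' = [2582/87 -444/29; -444/29 243/29]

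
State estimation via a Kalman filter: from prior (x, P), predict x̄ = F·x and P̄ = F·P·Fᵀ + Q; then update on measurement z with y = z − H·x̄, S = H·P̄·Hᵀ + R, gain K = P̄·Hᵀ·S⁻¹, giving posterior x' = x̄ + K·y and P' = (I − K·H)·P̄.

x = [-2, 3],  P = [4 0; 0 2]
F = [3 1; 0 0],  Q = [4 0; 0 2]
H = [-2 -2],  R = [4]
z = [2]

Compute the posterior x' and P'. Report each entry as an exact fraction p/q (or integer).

x' = [-17/15, 4/45]
P' = [14/5 -28/15; -28/15 86/45]

x̄ = F·x = [-3, 0]
P̄ = F·P·Fᵀ + Q = [42 0; 0 2]
y = z − H·x̄ = [-4]
S = H·P̄·Hᵀ + R = [180]
K = P̄·Hᵀ·S⁻¹ = [-7/15; -1/45]
x' = x̄ + K·y = [-17/15, 4/45]
P' = (I − K·H)·P̄ = [14/5 -28/15; -28/15 86/45]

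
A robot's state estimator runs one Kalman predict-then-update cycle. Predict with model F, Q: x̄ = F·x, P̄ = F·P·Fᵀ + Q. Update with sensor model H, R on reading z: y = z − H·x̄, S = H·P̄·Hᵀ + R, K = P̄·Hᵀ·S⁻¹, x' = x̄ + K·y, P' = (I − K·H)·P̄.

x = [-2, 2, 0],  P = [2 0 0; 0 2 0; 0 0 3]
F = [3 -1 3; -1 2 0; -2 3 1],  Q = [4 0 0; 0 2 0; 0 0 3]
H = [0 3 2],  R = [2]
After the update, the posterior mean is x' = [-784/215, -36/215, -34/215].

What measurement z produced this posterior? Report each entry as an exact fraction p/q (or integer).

x̄ = F·x = [-8, 6, 10]
P̄ = F·P·Fᵀ + Q = [51 -10 -9; -10 12 16; -9 16 32]
S = H·P̄·Hᵀ + R = [430]
K = P̄·Hᵀ·S⁻¹ = [-24/215; 34/215; 56/215]
x' − x̄ = [936/215, -1326/215, -2184/215] = K·y
y = (KᵀK)⁻¹·Kᵀ·(x' − x̄) = [-39]
z = y + H·x̄ = [-39] + [38] = [-1]

z = [-1]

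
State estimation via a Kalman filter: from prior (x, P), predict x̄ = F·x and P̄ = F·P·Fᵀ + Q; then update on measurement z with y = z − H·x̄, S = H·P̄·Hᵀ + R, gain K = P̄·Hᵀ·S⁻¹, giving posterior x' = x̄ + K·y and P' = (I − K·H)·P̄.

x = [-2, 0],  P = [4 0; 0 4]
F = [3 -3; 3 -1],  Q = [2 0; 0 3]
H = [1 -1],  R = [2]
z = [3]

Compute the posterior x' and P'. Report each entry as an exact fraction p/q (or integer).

x' = [-60/23, -123/23]
P' = [1026/23 974/23; 974/23 964/23]

x̄ = F·x = [-6, -6]
P̄ = F·P·Fᵀ + Q = [74 48; 48 43]
y = z − H·x̄ = [3]
S = H·P̄·Hᵀ + R = [23]
K = P̄·Hᵀ·S⁻¹ = [26/23; 5/23]
x' = x̄ + K·y = [-60/23, -123/23]
P' = (I − K·H)·P̄ = [1026/23 974/23; 974/23 964/23]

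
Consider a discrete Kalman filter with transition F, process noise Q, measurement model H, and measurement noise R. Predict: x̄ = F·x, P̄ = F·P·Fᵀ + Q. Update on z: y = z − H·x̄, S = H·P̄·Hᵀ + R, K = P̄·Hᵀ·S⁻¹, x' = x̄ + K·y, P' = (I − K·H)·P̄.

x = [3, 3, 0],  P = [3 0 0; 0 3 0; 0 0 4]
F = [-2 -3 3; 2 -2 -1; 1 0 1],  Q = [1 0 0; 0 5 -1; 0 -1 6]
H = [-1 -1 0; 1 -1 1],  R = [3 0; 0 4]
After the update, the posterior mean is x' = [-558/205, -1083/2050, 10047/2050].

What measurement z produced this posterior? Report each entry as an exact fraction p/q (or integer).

x̄ = F·x = [-15, 0, 3]
P̄ = F·P·Fᵀ + Q = [76 -6 6; -6 33 1; 6 1 13]
S = H·P̄·Hᵀ + R = [100 -50; -50 148]
K = P̄·Hᵀ·S⁻¹ = [-298/615 53/123; -1474/3075 -103/246; -34/3075 29/246]
x' − x̄ = [2517/205, -1083/2050, 3897/2050] = K·y
y = (KᵀK)⁻¹·Kᵀ·(x' − x̄) = [-12, 15]
z = y + H·x̄ = [-12, 15] + [15, -12] = [3, 3]

z = [3, 3]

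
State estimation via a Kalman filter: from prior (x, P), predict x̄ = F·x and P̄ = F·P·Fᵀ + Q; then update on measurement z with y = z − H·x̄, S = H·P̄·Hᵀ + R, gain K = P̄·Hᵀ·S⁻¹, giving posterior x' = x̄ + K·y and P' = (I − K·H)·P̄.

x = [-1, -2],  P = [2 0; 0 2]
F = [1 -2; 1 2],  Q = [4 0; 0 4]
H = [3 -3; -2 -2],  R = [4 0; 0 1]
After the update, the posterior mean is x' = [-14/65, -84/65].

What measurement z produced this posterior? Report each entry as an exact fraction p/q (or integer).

z = [3, 3]

x̄ = F·x = [3, -5]
P̄ = F·P·Fᵀ + Q = [14 -6; -6 14]
S = H·P̄·Hᵀ + R = [364 0; 0 65]
K = P̄·Hᵀ·S⁻¹ = [15/91 -16/65; -15/91 -16/65]
x' − x̄ = [-209/65, 241/65] = K·y
y = (KᵀK)⁻¹·Kᵀ·(x' − x̄) = [-21, -1]
z = y + H·x̄ = [-21, -1] + [24, 4] = [3, 3]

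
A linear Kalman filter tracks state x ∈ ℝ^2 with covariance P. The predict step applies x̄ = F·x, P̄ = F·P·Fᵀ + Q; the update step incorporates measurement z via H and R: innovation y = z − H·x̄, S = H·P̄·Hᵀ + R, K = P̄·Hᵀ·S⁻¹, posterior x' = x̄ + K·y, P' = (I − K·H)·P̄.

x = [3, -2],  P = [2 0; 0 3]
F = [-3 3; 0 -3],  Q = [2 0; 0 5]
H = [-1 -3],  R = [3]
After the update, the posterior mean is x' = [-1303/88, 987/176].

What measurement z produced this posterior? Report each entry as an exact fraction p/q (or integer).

z = [-2]

x̄ = F·x = [-15, 6]
P̄ = F·P·Fᵀ + Q = [47 -27; -27 32]
S = H·P̄·Hᵀ + R = [176]
K = P̄·Hᵀ·S⁻¹ = [17/88; -69/176]
x' − x̄ = [17/88, -69/176] = K·y
y = (KᵀK)⁻¹·Kᵀ·(x' − x̄) = [1]
z = y + H·x̄ = [1] + [-3] = [-2]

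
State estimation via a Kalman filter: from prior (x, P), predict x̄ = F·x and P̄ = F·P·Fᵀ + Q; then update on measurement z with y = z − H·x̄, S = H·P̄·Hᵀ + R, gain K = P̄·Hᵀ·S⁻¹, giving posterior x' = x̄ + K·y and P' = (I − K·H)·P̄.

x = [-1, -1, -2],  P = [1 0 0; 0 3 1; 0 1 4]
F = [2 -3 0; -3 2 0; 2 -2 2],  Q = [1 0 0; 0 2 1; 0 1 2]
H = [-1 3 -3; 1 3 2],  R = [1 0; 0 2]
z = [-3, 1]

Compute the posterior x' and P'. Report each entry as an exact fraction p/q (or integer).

x̄ = F·x = [1, 1, -4]
P̄ = F·P·Fᵀ + Q = [32 -24 16; -24 23 -13; 16 -13 26]
y = z − H·x̄ = [-17, 5]
S = H·P̄·Hᵀ + R = [948 -22; -22 109]
K = P̄·Hᵀ·S⁻¹ = [-2093/12856 -683/6428; 7403/51424 5229/25712; -13859/102848 12283/51424]
x' = x̄ + K·y = [41607/12856, -22137/51424, -52959/102848]
P' = (I − K·H)·P̄ = [10291/1607 -3157/6428 -33059/12856; -3157/6428 3427/25712 12805/51424; -33059/12856 12805/51424 118387/102848]

x' = [41607/12856, -22137/51424, -52959/102848]
P' = [10291/1607 -3157/6428 -33059/12856; -3157/6428 3427/25712 12805/51424; -33059/12856 12805/51424 118387/102848]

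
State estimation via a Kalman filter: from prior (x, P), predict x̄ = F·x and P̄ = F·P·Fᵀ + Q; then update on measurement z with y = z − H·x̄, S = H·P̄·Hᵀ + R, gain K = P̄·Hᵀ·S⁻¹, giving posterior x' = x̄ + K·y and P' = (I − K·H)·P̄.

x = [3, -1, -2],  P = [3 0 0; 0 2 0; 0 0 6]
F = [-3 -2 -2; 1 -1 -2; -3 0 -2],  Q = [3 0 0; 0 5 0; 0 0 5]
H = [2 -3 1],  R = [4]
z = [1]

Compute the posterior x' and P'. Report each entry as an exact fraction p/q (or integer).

x' = [687/125, 559/125, 392/125]
P' = [4269/125 7641/250 6083/250; 7641/250 14599/500 13037/500; 6083/250 13037/500 15231/500]

x̄ = F·x = [-3, 8, -5]
P̄ = F·P·Fᵀ + Q = [62 19 51; 19 34 15; 51 15 56]
y = z − H·x̄ = [36]
S = H·P̄·Hᵀ + R = [500]
K = P̄·Hᵀ·S⁻¹ = [59/250; -49/500; 113/500]
x' = x̄ + K·y = [687/125, 559/125, 392/125]
P' = (I − K·H)·P̄ = [4269/125 7641/250 6083/250; 7641/250 14599/500 13037/500; 6083/250 13037/500 15231/500]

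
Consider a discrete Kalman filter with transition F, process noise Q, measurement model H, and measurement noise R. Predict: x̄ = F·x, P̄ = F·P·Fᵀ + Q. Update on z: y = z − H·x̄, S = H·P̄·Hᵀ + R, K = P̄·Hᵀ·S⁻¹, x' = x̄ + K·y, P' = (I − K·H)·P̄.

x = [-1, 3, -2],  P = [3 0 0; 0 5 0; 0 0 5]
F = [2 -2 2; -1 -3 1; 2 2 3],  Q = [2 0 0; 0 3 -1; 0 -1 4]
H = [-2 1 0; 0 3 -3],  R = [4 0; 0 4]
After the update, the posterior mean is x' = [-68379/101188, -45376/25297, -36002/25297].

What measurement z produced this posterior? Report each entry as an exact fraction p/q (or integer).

x̄ = F·x = [-12, -10, -2]
P̄ = F·P·Fᵀ + Q = [54 34 22; 34 56 -22; 22 -22 81]
S = H·P̄·Hᵀ + R = [140 162; 162 1633]
K = P̄·Hᵀ·S⁻¹ = [-63337/101188 4257/50594; -7188/25297 4338/25297; -7215/25297 -4071/25297]
x' − x̄ = [1145877/101188, 207594/25297, 14592/25297] = K·y
y = (KᵀK)⁻¹·Kᵀ·(x' − x̄) = [-15, 23]
z = y + H·x̄ = [-15, 23] + [14, -24] = [-1, -1]

z = [-1, -1]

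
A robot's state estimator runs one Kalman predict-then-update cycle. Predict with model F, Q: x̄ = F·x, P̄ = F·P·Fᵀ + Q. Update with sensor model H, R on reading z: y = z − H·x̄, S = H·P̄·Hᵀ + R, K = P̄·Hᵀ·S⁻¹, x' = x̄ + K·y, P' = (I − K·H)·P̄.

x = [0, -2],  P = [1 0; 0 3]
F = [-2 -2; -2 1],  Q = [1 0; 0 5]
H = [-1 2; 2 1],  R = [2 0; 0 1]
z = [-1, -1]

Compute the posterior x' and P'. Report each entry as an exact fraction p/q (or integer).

x' = [-719/5219, -3368/5219]
P' = [1234/5219 -404/5219; -404/5219 1824/5219]

x̄ = F·x = [4, -2]
P̄ = F·P·Fᵀ + Q = [17 -2; -2 12]
y = z − H·x̄ = [7, -7]
S = H·P̄·Hᵀ + R = [75 -16; -16 73]
K = P̄·Hᵀ·S⁻¹ = [-1021/5219 2064/5219; 2026/5219 1016/5219]
x' = x̄ + K·y = [-719/5219, -3368/5219]
P' = (I − K·H)·P̄ = [1234/5219 -404/5219; -404/5219 1824/5219]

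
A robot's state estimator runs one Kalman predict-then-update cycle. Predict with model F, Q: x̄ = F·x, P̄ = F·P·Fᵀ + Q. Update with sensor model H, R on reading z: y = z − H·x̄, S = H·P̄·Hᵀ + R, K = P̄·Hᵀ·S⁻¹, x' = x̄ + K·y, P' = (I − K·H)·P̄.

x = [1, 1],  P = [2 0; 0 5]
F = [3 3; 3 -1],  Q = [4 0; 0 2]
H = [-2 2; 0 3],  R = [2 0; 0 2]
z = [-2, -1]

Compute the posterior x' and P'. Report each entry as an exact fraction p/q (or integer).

x̄ = F·x = [6, 2]
P̄ = F·P·Fᵀ + Q = [67 3; 3 25]
y = z − H·x̄ = [6, -7]
S = H·P̄·Hᵀ + R = [346 132; 132 227]
K = P̄·Hᵀ·S⁻¹ = [-15122/30559 10005/30559; 44/30559 10071/30559]
x' = x̄ + K·y = [22587/30559, -9115/30559]
P' = (I − K·H)·P̄ = [21792/30559 6670/30559; 6670/30559 6714/30559]

x' = [22587/30559, -9115/30559]
P' = [21792/30559 6670/30559; 6670/30559 6714/30559]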